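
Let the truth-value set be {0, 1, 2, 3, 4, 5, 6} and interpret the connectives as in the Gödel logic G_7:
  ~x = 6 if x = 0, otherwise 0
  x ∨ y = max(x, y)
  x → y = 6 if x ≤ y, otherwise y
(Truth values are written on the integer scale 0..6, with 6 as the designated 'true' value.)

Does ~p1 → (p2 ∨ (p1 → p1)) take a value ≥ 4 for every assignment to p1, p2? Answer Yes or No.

At p1 = 2, p2 = 1, for instance:
~p1 = ~2 = 0
p1 → p1 = 2 → 2 = 6
p2 ∨ (p1 → p1) = 1 ∨ 6 = 6
~p1 → (p2 ∨ (p1 → p1)) = 0 → 6 = 6
and checking the remaining 48 assignments likewise gives ≥ 4 in every case.

Yes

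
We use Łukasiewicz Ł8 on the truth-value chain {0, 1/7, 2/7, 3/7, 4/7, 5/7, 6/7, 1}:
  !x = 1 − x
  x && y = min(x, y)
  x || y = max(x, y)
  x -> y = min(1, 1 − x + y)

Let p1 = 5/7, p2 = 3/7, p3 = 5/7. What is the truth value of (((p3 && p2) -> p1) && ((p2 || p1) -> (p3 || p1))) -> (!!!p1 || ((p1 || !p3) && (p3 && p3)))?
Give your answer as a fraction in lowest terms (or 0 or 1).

5/7

p3 && p2 = 5/7 && 3/7 = 3/7
(p3 && p2) -> p1 = 3/7 -> 5/7 = 1
p2 || p1 = 3/7 || 5/7 = 5/7
p3 || p1 = 5/7 || 5/7 = 5/7
(p2 || p1) -> (p3 || p1) = 5/7 -> 5/7 = 1
((p3 && p2) -> p1) && ((p2 || p1) -> (p3 || p1)) = 1 && 1 = 1
!p1 = !5/7 = 2/7
!!p1 = !2/7 = 5/7
!!!p1 = !5/7 = 2/7
!p3 = !5/7 = 2/7
p1 || !p3 = 5/7 || 2/7 = 5/7
p3 && p3 = 5/7 && 5/7 = 5/7
(p1 || !p3) && (p3 && p3) = 5/7 && 5/7 = 5/7
!!!p1 || ((p1 || !p3) && (p3 && p3)) = 2/7 || 5/7 = 5/7
(((p3 && p2) -> p1) && ((p2 || p1) -> (p3 || p1))) -> (!!!p1 || ((p1 || !p3) && (p3 && p3))) = 1 -> 5/7 = 5/7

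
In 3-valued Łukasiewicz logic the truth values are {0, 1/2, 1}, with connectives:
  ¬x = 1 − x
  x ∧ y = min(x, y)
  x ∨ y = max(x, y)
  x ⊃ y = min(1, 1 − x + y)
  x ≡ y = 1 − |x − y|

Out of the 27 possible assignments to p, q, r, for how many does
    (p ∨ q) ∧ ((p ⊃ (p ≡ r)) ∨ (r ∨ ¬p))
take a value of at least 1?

value 1: 9 assignments (counts)
value 1/2: 12 assignments
value 0: 6 assignments
So 9 of the 27 assignments meet the threshold.

9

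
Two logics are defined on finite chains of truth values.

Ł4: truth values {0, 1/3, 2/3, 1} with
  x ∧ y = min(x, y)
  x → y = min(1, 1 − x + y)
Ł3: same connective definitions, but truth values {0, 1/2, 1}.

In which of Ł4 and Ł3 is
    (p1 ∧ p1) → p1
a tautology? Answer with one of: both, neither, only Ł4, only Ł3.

In Ł4: every assignment gives 1 — tautology.
In Ł3: every assignment gives 1 — tautology.

both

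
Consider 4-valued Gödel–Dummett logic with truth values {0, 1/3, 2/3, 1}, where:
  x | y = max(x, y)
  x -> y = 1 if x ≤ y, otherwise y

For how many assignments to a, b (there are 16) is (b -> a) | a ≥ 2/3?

11

a = 0, b = 0 ↦ 1  ≥
a = 0, b = 1/3 ↦ 0  <
a = 0, b = 2/3 ↦ 0  <
a = 0, b = 1 ↦ 0  <
a = 1/3, b = 0 ↦ 1  ≥
a = 1/3, b = 1/3 ↦ 1  ≥
a = 1/3, b = 2/3 ↦ 1/3  <
a = 1/3, b = 1 ↦ 1/3  <
a = 2/3, b = 0 ↦ 1  ≥
a = 2/3, b = 1/3 ↦ 1  ≥
a = 2/3, b = 2/3 ↦ 1  ≥
a = 2/3, b = 1 ↦ 2/3  ≥
a = 1, b = 0 ↦ 1  ≥
a = 1, b = 1/3 ↦ 1  ≥
a = 1, b = 2/3 ↦ 1  ≥
a = 1, b = 1 ↦ 1  ≥
So 11 of the 16 assignments meet the threshold.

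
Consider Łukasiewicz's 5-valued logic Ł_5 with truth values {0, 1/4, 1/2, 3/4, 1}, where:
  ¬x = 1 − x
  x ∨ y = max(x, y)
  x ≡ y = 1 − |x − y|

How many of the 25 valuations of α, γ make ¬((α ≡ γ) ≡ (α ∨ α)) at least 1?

value 1: 2 assignments (counts)
value 3/4: 3 assignments
value 1/2: 6 assignments
value 1/4: 7 assignments
value 0: 7 assignments
So 2 of the 25 assignments meet the threshold.

2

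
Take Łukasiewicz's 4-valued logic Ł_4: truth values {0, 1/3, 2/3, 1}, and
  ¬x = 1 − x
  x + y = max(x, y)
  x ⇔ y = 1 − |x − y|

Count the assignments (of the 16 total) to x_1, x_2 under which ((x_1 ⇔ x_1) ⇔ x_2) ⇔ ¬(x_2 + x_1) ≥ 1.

x_1 = 0, x_2 = 0 ↦ 0  <
x_1 = 0, x_2 = 1/3 ↦ 2/3  <
x_1 = 0, x_2 = 2/3 ↦ 2/3  <
x_1 = 0, x_2 = 1 ↦ 0  <
x_1 = 1/3, x_2 = 0 ↦ 1/3  <
x_1 = 1/3, x_2 = 1/3 ↦ 2/3  <
x_1 = 1/3, x_2 = 2/3 ↦ 2/3  <
x_1 = 1/3, x_2 = 1 ↦ 0  <
x_1 = 2/3, x_2 = 0 ↦ 2/3  <
x_1 = 2/3, x_2 = 1/3 ↦ 1  ≥
x_1 = 2/3, x_2 = 2/3 ↦ 2/3  <
x_1 = 2/3, x_2 = 1 ↦ 0  <
x_1 = 1, x_2 = 0 ↦ 1  ≥
x_1 = 1, x_2 = 1/3 ↦ 2/3  <
x_1 = 1, x_2 = 2/3 ↦ 1/3  <
x_1 = 1, x_2 = 1 ↦ 0  <
So 2 of the 16 assignments meet the threshold.

2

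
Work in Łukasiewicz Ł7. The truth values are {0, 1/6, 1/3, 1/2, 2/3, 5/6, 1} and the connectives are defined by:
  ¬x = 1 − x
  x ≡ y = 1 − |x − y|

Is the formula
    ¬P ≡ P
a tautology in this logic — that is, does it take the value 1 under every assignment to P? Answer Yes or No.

Counterexample: take P = 0.
¬P = ¬0 = 1
¬P ≡ P = 1 ≡ 0 = 0
This gives 0 ≠ 1.

No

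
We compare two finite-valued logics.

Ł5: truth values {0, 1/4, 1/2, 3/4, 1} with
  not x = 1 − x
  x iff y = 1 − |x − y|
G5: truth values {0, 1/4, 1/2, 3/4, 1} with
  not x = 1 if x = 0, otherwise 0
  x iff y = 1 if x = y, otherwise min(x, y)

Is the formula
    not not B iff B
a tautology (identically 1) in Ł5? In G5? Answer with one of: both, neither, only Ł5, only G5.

only Ł5

In Ł5: every assignment gives 1 — tautology.
In G5: at B = 1/4 the value is 1/4 — not a tautology.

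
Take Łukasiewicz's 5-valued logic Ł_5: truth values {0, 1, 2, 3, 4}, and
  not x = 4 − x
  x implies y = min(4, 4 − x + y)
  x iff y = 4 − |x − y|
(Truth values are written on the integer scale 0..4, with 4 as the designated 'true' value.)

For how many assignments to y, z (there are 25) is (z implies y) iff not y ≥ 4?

3

value 4: 3 assignments (counts)
value 3: 5 assignments
value 2: 6 assignments
value 1: 5 assignments
value 0: 6 assignments
So 3 of the 25 assignments meet the threshold.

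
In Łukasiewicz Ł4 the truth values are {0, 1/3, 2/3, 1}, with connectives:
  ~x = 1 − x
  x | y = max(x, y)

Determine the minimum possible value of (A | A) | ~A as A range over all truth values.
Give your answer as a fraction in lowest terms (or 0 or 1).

2/3

Take A = 1/3:
A | A = 1/3 | 1/3 = 1/3
~A = ~1/3 = 2/3
(A | A) | ~A = 1/3 | 2/3 = 2/3
No assignment yields a value below 2/3, so this is the minimum.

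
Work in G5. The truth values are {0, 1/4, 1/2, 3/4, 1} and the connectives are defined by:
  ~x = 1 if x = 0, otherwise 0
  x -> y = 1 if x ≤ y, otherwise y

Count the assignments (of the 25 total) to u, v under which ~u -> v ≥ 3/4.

22

value 1: 21 assignments (counts)
value 3/4: 1 assignment (counts)
value 1/2: 1 assignment
value 1/4: 1 assignment
value 0: 1 assignment
So 22 of the 25 assignments meet the threshold.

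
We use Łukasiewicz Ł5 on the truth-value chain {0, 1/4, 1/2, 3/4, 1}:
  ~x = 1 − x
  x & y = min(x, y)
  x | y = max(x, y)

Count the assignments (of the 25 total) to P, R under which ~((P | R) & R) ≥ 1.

5

value 1: 5 assignments (counts)
value 3/4: 5 assignments
value 1/2: 5 assignments
value 1/4: 5 assignments
value 0: 5 assignments
So 5 of the 25 assignments meet the threshold.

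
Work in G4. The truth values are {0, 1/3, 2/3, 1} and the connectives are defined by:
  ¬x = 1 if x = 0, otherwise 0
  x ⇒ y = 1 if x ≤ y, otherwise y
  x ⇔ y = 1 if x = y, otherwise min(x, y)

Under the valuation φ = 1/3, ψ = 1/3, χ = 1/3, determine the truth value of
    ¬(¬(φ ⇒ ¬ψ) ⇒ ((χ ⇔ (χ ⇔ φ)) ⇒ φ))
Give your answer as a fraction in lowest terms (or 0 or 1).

¬ψ = ¬1/3 = 0
φ ⇒ ¬ψ = 1/3 ⇒ 0 = 0
¬(φ ⇒ ¬ψ) = ¬0 = 1
χ ⇔ φ = 1/3 ⇔ 1/3 = 1
χ ⇔ (χ ⇔ φ) = 1/3 ⇔ 1 = 1/3
(χ ⇔ (χ ⇔ φ)) ⇒ φ = 1/3 ⇒ 1/3 = 1
¬(φ ⇒ ¬ψ) ⇒ ((χ ⇔ (χ ⇔ φ)) ⇒ φ) = 1 ⇒ 1 = 1
¬(¬(φ ⇒ ¬ψ) ⇒ ((χ ⇔ (χ ⇔ φ)) ⇒ φ)) = ¬1 = 0

0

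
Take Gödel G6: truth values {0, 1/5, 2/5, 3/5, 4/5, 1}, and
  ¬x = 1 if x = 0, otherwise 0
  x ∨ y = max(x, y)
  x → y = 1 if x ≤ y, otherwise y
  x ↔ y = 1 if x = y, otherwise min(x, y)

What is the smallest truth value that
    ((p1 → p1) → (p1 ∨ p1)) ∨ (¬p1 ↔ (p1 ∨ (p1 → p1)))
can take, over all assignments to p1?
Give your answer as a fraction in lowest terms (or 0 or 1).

Take p1 = 1/5:
p1 → p1 = 1/5 → 1/5 = 1
p1 ∨ p1 = 1/5 ∨ 1/5 = 1/5
(p1 → p1) → (p1 ∨ p1) = 1 → 1/5 = 1/5
¬p1 = ¬1/5 = 0
p1 → p1 = 1/5 → 1/5 = 1
p1 ∨ (p1 → p1) = 1/5 ∨ 1 = 1
¬p1 ↔ (p1 ∨ (p1 → p1)) = 0 ↔ 1 = 0
((p1 → p1) → (p1 ∨ p1)) ∨ (¬p1 ↔ (p1 ∨ (p1 → p1))) = 1/5 ∨ 0 = 1/5
No assignment yields a value below 1/5, so this is the minimum.

1/5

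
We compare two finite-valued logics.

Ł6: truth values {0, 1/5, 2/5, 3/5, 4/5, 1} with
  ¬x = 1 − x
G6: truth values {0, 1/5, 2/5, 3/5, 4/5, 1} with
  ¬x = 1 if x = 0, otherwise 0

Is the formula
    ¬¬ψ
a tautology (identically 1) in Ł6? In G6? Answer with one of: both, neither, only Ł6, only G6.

In Ł6: at ψ = 0 the value is 0 — not a tautology.
In G6: at ψ = 0 the value is 0 — not a tautology.

neither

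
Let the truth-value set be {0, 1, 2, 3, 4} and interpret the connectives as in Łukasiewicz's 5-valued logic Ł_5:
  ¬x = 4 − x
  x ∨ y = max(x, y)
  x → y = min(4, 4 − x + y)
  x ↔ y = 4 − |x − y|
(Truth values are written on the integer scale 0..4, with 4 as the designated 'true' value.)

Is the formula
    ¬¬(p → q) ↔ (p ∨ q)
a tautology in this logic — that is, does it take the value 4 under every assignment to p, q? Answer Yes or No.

Counterexample: take p = 0, q = 0.
p → q = 0 → 0 = 4
¬(p → q) = ¬4 = 0
¬¬(p → q) = ¬0 = 4
p ∨ q = 0 ∨ 0 = 0
¬¬(p → q) ↔ (p ∨ q) = 4 ↔ 0 = 0
This gives 0 ≠ 4.

No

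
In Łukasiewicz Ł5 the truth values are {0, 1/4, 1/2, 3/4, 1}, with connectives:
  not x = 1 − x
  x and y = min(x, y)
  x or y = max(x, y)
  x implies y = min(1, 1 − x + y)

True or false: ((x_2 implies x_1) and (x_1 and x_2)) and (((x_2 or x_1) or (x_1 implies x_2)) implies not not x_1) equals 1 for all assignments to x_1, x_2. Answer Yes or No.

No

Counterexample: take x_1 = 0, x_2 = 0.
x_2 implies x_1 = 0 implies 0 = 1
x_1 and x_2 = 0 and 0 = 0
(x_2 implies x_1) and (x_1 and x_2) = 1 and 0 = 0
x_2 or x_1 = 0 or 0 = 0
x_1 implies x_2 = 0 implies 0 = 1
(x_2 or x_1) or (x_1 implies x_2) = 0 or 1 = 1
not x_1 = not 0 = 1
not not x_1 = not 1 = 0
((x_2 or x_1) or (x_1 implies x_2)) implies not not x_1 = 1 implies 0 = 0
((x_2 implies x_1) and (x_1 and x_2)) and (((x_2 or x_1) or (x_1 implies x_2)) implies not not x_1) = 0 and 0 = 0
This gives 0 ≠ 1.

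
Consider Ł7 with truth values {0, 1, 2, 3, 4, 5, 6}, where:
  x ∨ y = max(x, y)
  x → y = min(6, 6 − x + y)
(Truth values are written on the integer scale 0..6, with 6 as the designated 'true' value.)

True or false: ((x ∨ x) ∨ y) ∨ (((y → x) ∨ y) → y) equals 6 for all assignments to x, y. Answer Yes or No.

Counterexample: take x = 0, y = 0.
x ∨ x = 0 ∨ 0 = 0
(x ∨ x) ∨ y = 0 ∨ 0 = 0
y → x = 0 → 0 = 6
(y → x) ∨ y = 6 ∨ 0 = 6
((y → x) ∨ y) → y = 6 → 0 = 0
((x ∨ x) ∨ y) ∨ (((y → x) ∨ y) → y) = 0 ∨ 0 = 0
This gives 0 ≠ 6.

No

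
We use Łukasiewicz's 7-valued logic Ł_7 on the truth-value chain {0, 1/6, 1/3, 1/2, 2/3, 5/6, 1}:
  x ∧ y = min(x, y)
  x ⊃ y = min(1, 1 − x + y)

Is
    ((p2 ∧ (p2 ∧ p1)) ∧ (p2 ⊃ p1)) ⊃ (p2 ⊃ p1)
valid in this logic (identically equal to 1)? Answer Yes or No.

At p1 = 2/3, p2 = 2/3, for instance:
p2 ∧ p1 = 2/3 ∧ 2/3 = 2/3
p2 ∧ (p2 ∧ p1) = 2/3 ∧ 2/3 = 2/3
p2 ⊃ p1 = 2/3 ⊃ 2/3 = 1
(p2 ∧ (p2 ∧ p1)) ∧ (p2 ⊃ p1) = 2/3 ∧ 1 = 2/3
((p2 ∧ (p2 ∧ p1)) ∧ (p2 ⊃ p1)) ⊃ (p2 ⊃ p1) = 2/3 ⊃ 1 = 1
and checking the remaining 48 assignments likewise gives ≥ 1 in every case.

Yes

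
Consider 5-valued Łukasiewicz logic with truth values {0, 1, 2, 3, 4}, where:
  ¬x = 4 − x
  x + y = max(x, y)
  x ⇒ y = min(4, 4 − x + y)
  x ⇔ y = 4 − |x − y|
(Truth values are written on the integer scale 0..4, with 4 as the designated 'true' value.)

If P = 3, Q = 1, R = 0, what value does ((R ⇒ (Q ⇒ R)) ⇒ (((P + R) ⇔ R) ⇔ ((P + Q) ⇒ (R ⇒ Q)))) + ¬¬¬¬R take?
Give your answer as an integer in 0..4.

Q ⇒ R = 1 ⇒ 0 = 3
R ⇒ (Q ⇒ R) = 0 ⇒ 3 = 4
P + R = 3 + 0 = 3
(P + R) ⇔ R = 3 ⇔ 0 = 1
P + Q = 3 + 1 = 3
R ⇒ Q = 0 ⇒ 1 = 4
(P + Q) ⇒ (R ⇒ Q) = 3 ⇒ 4 = 4
((P + R) ⇔ R) ⇔ ((P + Q) ⇒ (R ⇒ Q)) = 1 ⇔ 4 = 1
(R ⇒ (Q ⇒ R)) ⇒ (((P + R) ⇔ R) ⇔ ((P + Q) ⇒ (R ⇒ Q))) = 4 ⇒ 1 = 1
¬R = ¬0 = 4
¬¬R = ¬4 = 0
¬¬¬R = ¬0 = 4
¬¬¬¬R = ¬4 = 0
((R ⇒ (Q ⇒ R)) ⇒ (((P + R) ⇔ R) ⇔ ((P + Q) ⇒ (R ⇒ Q)))) + ¬¬¬¬R = 1 + 0 = 1

1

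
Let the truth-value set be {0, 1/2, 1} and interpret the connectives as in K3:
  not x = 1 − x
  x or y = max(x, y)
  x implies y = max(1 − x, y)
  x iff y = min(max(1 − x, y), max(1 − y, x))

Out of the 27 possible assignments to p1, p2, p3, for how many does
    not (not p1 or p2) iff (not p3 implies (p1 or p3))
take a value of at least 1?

6

value 1: 6 assignments (counts)
value 1/2: 14 assignments
value 0: 7 assignments
So 6 of the 27 assignments meet the threshold.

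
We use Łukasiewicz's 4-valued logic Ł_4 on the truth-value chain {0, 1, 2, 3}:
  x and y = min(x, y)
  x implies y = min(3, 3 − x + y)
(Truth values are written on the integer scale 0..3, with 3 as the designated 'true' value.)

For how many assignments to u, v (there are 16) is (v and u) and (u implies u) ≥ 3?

1

u = 0, v = 0 ↦ 0  <
u = 0, v = 1 ↦ 0  <
u = 0, v = 2 ↦ 0  <
u = 0, v = 3 ↦ 0  <
u = 1, v = 0 ↦ 0  <
u = 1, v = 1 ↦ 1  <
u = 1, v = 2 ↦ 1  <
u = 1, v = 3 ↦ 1  <
u = 2, v = 0 ↦ 0  <
u = 2, v = 1 ↦ 1  <
u = 2, v = 2 ↦ 2  <
u = 2, v = 3 ↦ 2  <
u = 3, v = 0 ↦ 0  <
u = 3, v = 1 ↦ 1  <
u = 3, v = 2 ↦ 2  <
u = 3, v = 3 ↦ 3  ≥
So 1 of the 16 assignments meets the threshold.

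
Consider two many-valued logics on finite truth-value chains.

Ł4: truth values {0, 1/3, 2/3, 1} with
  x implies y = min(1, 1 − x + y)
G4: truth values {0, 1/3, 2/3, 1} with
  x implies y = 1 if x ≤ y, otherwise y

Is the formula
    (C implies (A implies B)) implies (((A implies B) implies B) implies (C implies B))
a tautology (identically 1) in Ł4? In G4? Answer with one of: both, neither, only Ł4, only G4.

both

In Ł4: every assignment gives 1 — tautology.
In G4: every assignment gives 1 — tautology.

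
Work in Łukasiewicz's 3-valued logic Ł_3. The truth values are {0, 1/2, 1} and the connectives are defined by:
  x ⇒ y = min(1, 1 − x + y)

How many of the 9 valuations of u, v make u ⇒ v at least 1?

6

u = 0, v = 0 ↦ 1  ≥
u = 0, v = 1/2 ↦ 1  ≥
u = 0, v = 1 ↦ 1  ≥
u = 1/2, v = 0 ↦ 1/2  <
u = 1/2, v = 1/2 ↦ 1  ≥
u = 1/2, v = 1 ↦ 1  ≥
u = 1, v = 0 ↦ 0  <
u = 1, v = 1/2 ↦ 1/2  <
u = 1, v = 1 ↦ 1  ≥
So 6 of the 9 assignments meet the threshold.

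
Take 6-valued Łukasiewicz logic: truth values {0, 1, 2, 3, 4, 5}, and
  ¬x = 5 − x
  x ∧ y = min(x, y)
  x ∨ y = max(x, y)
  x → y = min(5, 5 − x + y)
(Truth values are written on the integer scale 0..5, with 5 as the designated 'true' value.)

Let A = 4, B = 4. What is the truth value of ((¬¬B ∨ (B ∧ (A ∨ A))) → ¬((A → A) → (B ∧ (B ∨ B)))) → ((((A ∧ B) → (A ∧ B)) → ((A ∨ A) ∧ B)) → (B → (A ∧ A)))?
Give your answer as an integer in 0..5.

¬B = ¬4 = 1
¬¬B = ¬1 = 4
A ∨ A = 4 ∨ 4 = 4
B ∧ (A ∨ A) = 4 ∧ 4 = 4
¬¬B ∨ (B ∧ (A ∨ A)) = 4 ∨ 4 = 4
A → A = 4 → 4 = 5
B ∨ B = 4 ∨ 4 = 4
B ∧ (B ∨ B) = 4 ∧ 4 = 4
(A → A) → (B ∧ (B ∨ B)) = 5 → 4 = 4
¬((A → A) → (B ∧ (B ∨ B))) = ¬4 = 1
(¬¬B ∨ (B ∧ (A ∨ A))) → ¬((A → A) → (B ∧ (B ∨ B))) = 4 → 1 = 2
A ∧ B = 4 ∧ 4 = 4
A ∧ B = 4 ∧ 4 = 4
(A ∧ B) → (A ∧ B) = 4 → 4 = 5
A ∨ A = 4 ∨ 4 = 4
(A ∨ A) ∧ B = 4 ∧ 4 = 4
((A ∧ B) → (A ∧ B)) → ((A ∨ A) ∧ B) = 5 → 4 = 4
A ∧ A = 4 ∧ 4 = 4
B → (A ∧ A) = 4 → 4 = 5
(((A ∧ B) → (A ∧ B)) → ((A ∨ A) ∧ B)) → (B → (A ∧ A)) = 4 → 5 = 5
((¬¬B ∨ (B ∧ (A ∨ A))) → ¬((A → A) → (B ∧ (B ∨ B)))) → ((((A ∧ B) → (A ∧ B)) → ((A ∨ A) ∧ B)) → (B → (A ∧ A))) = 2 → 5 = 5

5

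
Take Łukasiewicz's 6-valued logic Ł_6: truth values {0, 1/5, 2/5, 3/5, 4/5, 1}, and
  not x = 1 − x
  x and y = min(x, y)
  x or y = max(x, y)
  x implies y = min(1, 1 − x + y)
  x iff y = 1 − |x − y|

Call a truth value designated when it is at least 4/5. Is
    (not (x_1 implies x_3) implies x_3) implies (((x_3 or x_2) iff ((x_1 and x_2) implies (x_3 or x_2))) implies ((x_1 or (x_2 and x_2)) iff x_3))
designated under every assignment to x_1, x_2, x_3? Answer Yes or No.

Counterexample: take x_1 = 0, x_2 = 0, x_3 = 4/5.
x_1 implies x_3 = 0 implies 4/5 = 1
not (x_1 implies x_3) = not 1 = 0
not (x_1 implies x_3) implies x_3 = 0 implies 4/5 = 1
x_3 or x_2 = 4/5 or 0 = 4/5
x_1 and x_2 = 0 and 0 = 0
x_3 or x_2 = 4/5 or 0 = 4/5
(x_1 and x_2) implies (x_3 or x_2) = 0 implies 4/5 = 1
(x_3 or x_2) iff ((x_1 and x_2) implies (x_3 or x_2)) = 4/5 iff 1 = 4/5
x_2 and x_2 = 0 and 0 = 0
x_1 or (x_2 and x_2) = 0 or 0 = 0
(x_1 or (x_2 and x_2)) iff x_3 = 0 iff 4/5 = 1/5
((x_3 or x_2) iff ((x_1 and x_2) implies (x_3 or x_2))) implies ((x_1 or (x_2 and x_2)) iff x_3) = 4/5 implies 1/5 = 2/5
(not (x_1 implies x_3) implies x_3) implies (((x_3 or x_2) iff ((x_1 and x_2) implies (x_3 or x_2))) implies ((x_1 or (x_2 and x_2)) iff x_3)) = 1 implies 2/5 = 2/5
This gives 2/5, which is below 4/5.

No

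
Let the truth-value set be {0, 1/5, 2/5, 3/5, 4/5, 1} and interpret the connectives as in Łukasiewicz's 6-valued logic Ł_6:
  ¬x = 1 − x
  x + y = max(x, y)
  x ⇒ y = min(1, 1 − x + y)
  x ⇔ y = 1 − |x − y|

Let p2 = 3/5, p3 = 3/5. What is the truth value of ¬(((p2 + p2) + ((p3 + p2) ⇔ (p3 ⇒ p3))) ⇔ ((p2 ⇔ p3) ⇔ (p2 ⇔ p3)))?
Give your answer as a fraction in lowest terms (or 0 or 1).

p2 + p2 = 3/5 + 3/5 = 3/5
p3 + p2 = 3/5 + 3/5 = 3/5
p3 ⇒ p3 = 3/5 ⇒ 3/5 = 1
(p3 + p2) ⇔ (p3 ⇒ p3) = 3/5 ⇔ 1 = 3/5
(p2 + p2) + ((p3 + p2) ⇔ (p3 ⇒ p3)) = 3/5 + 3/5 = 3/5
p2 ⇔ p3 = 3/5 ⇔ 3/5 = 1
p2 ⇔ p3 = 3/5 ⇔ 3/5 = 1
(p2 ⇔ p3) ⇔ (p2 ⇔ p3) = 1 ⇔ 1 = 1
((p2 + p2) + ((p3 + p2) ⇔ (p3 ⇒ p3))) ⇔ ((p2 ⇔ p3) ⇔ (p2 ⇔ p3)) = 3/5 ⇔ 1 = 3/5
¬(((p2 + p2) + ((p3 + p2) ⇔ (p3 ⇒ p3))) ⇔ ((p2 ⇔ p3) ⇔ (p2 ⇔ p3))) = ¬3/5 = 2/5

2/5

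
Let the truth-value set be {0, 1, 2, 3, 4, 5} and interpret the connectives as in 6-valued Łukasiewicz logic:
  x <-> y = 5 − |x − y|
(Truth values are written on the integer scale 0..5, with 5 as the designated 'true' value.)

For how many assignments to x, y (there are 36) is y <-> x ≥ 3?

24

value 5: 6 assignments (counts)
value 4: 10 assignments (counts)
value 3: 8 assignments (counts)
value 2: 6 assignments
value 1: 4 assignments
value 0: 2 assignments
So 24 of the 36 assignments meet the threshold.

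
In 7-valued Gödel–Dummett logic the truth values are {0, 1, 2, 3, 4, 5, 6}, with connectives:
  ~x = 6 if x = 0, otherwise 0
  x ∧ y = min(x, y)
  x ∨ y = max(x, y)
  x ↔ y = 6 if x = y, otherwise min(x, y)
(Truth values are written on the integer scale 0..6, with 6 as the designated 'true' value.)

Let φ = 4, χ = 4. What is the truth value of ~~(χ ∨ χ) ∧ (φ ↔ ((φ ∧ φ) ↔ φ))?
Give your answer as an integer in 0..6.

4

χ ∨ χ = 4 ∨ 4 = 4
~(χ ∨ χ) = ~4 = 0
~~(χ ∨ χ) = ~0 = 6
φ ∧ φ = 4 ∧ 4 = 4
(φ ∧ φ) ↔ φ = 4 ↔ 4 = 6
φ ↔ ((φ ∧ φ) ↔ φ) = 4 ↔ 6 = 4
~~(χ ∨ χ) ∧ (φ ↔ ((φ ∧ φ) ↔ φ)) = 6 ∧ 4 = 4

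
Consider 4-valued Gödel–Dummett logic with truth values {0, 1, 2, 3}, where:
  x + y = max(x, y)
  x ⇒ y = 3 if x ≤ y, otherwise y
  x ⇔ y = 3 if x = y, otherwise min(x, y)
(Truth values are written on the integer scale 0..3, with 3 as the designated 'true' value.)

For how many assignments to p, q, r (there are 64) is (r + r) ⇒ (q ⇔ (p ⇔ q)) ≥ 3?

44

value 3: 44 assignments (counts)
value 2: 2 assignments
value 1: 6 assignments
value 0: 12 assignments
So 44 of the 64 assignments meet the threshold.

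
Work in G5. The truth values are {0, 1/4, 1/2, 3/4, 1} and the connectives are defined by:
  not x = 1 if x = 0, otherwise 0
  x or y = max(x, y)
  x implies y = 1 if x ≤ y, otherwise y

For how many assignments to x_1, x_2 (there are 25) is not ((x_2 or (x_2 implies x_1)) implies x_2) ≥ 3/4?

value 1: 5 assignments (counts)
value 0: 20 assignments
So 5 of the 25 assignments meet the threshold.

5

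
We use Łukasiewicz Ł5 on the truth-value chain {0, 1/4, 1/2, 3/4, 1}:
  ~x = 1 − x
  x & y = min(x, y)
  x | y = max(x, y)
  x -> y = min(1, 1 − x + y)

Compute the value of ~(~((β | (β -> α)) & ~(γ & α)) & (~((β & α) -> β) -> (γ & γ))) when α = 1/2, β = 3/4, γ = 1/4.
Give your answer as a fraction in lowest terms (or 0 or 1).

β -> α = 3/4 -> 1/2 = 3/4
β | (β -> α) = 3/4 | 3/4 = 3/4
γ & α = 1/4 & 1/2 = 1/4
~(γ & α) = ~1/4 = 3/4
(β | (β -> α)) & ~(γ & α) = 3/4 & 3/4 = 3/4
~((β | (β -> α)) & ~(γ & α)) = ~3/4 = 1/4
β & α = 3/4 & 1/2 = 1/2
(β & α) -> β = 1/2 -> 3/4 = 1
~((β & α) -> β) = ~1 = 0
γ & γ = 1/4 & 1/4 = 1/4
~((β & α) -> β) -> (γ & γ) = 0 -> 1/4 = 1
~((β | (β -> α)) & ~(γ & α)) & (~((β & α) -> β) -> (γ & γ)) = 1/4 & 1 = 1/4
~(~((β | (β -> α)) & ~(γ & α)) & (~((β & α) -> β) -> (γ & γ))) = ~1/4 = 3/4

3/4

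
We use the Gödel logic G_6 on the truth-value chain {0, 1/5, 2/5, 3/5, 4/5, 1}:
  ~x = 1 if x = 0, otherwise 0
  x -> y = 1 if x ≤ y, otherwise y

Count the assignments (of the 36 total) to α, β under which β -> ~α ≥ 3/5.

11

value 1: 11 assignments (counts)
value 0: 25 assignments
So 11 of the 36 assignments meet the threshold.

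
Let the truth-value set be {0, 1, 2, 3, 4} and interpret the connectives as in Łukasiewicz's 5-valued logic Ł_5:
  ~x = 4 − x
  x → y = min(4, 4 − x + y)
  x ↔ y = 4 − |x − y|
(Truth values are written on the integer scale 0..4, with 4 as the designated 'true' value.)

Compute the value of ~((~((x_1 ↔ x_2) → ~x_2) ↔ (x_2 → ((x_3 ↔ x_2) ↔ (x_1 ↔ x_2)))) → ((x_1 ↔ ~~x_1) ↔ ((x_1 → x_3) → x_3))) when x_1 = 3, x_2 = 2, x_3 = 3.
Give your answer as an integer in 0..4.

0

x_1 ↔ x_2 = 3 ↔ 2 = 3
~x_2 = ~2 = 2
(x_1 ↔ x_2) → ~x_2 = 3 → 2 = 3
~((x_1 ↔ x_2) → ~x_2) = ~3 = 1
x_3 ↔ x_2 = 3 ↔ 2 = 3
x_1 ↔ x_2 = 3 ↔ 2 = 3
(x_3 ↔ x_2) ↔ (x_1 ↔ x_2) = 3 ↔ 3 = 4
x_2 → ((x_3 ↔ x_2) ↔ (x_1 ↔ x_2)) = 2 → 4 = 4
~((x_1 ↔ x_2) → ~x_2) ↔ (x_2 → ((x_3 ↔ x_2) ↔ (x_1 ↔ x_2))) = 1 ↔ 4 = 1
~x_1 = ~3 = 1
~~x_1 = ~1 = 3
x_1 ↔ ~~x_1 = 3 ↔ 3 = 4
x_1 → x_3 = 3 → 3 = 4
(x_1 → x_3) → x_3 = 4 → 3 = 3
(x_1 ↔ ~~x_1) ↔ ((x_1 → x_3) → x_3) = 4 ↔ 3 = 3
(~((x_1 ↔ x_2) → ~x_2) ↔ (x_2 → ((x_3 ↔ x_2) ↔ (x_1 ↔ x_2)))) → ((x_1 ↔ ~~x_1) ↔ ((x_1 → x_3) → x_3)) = 1 → 3 = 4
~((~((x_1 ↔ x_2) → ~x_2) ↔ (x_2 → ((x_3 ↔ x_2) ↔ (x_1 ↔ x_2)))) → ((x_1 ↔ ~~x_1) ↔ ((x_1 → x_3) → x_3))) = ~4 = 0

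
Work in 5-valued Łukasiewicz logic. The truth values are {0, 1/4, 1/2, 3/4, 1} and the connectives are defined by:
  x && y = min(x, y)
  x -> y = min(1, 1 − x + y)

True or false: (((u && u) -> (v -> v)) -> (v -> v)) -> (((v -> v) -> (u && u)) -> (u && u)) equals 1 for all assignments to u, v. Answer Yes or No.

Yes

At u = 1/2, v = 1/4, for instance:
u && u = 1/2 && 1/2 = 1/2
v -> v = 1/4 -> 1/4 = 1
(u && u) -> (v -> v) = 1/2 -> 1 = 1
((u && u) -> (v -> v)) -> (v -> v) = 1 -> 1 = 1
(v -> v) -> (u && u) = 1 -> 1/2 = 1/2
((v -> v) -> (u && u)) -> (u && u) = 1/2 -> 1/2 = 1
(((u && u) -> (v -> v)) -> (v -> v)) -> (((v -> v) -> (u && u)) -> (u && u)) = 1 -> 1 = 1
and checking the remaining 24 assignments likewise gives ≥ 1 in every case.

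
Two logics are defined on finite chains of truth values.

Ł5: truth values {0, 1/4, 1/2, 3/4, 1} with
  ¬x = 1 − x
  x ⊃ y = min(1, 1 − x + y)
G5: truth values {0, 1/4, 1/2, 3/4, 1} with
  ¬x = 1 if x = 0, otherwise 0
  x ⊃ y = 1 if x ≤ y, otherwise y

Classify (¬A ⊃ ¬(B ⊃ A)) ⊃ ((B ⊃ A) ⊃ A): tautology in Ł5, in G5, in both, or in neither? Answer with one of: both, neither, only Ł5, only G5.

only Ł5

In Ł5: every assignment gives 1 — tautology.
In G5: at A = 1/4, B = 0 the value is 1/4 — not a tautology.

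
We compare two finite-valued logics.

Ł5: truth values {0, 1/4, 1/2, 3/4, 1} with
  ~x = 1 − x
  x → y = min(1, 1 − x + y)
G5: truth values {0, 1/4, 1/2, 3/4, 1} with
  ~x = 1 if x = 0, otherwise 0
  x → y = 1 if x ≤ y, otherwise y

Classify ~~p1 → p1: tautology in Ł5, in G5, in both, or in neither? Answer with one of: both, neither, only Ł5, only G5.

only Ł5

In Ł5: every assignment gives 1 — tautology.
In G5: at p1 = 1/4 the value is 1/4 — not a tautology.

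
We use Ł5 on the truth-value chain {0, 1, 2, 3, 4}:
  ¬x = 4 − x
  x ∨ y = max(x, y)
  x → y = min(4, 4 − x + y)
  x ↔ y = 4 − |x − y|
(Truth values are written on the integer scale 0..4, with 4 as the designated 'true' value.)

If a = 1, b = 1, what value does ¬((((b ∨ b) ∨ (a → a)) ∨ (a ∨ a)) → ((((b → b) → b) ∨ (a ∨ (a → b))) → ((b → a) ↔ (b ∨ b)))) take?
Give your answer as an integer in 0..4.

3

b ∨ b = 1 ∨ 1 = 1
a → a = 1 → 1 = 4
(b ∨ b) ∨ (a → a) = 1 ∨ 4 = 4
a ∨ a = 1 ∨ 1 = 1
((b ∨ b) ∨ (a → a)) ∨ (a ∨ a) = 4 ∨ 1 = 4
b → b = 1 → 1 = 4
(b → b) → b = 4 → 1 = 1
a → b = 1 → 1 = 4
a ∨ (a → b) = 1 ∨ 4 = 4
((b → b) → b) ∨ (a ∨ (a → b)) = 1 ∨ 4 = 4
b → a = 1 → 1 = 4
b ∨ b = 1 ∨ 1 = 1
(b → a) ↔ (b ∨ b) = 4 ↔ 1 = 1
(((b → b) → b) ∨ (a ∨ (a → b))) → ((b → a) ↔ (b ∨ b)) = 4 → 1 = 1
(((b ∨ b) ∨ (a → a)) ∨ (a ∨ a)) → ((((b → b) → b) ∨ (a ∨ (a → b))) → ((b → a) ↔ (b ∨ b))) = 4 → 1 = 1
¬((((b ∨ b) ∨ (a → a)) ∨ (a ∨ a)) → ((((b → b) → b) ∨ (a ∨ (a → b))) → ((b → a) ↔ (b ∨ b)))) = ¬1 = 3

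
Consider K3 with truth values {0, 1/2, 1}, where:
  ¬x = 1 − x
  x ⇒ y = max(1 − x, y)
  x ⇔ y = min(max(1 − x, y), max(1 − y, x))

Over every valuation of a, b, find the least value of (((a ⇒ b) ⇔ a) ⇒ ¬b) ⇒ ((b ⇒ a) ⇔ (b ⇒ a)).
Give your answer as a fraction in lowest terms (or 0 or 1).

Take a = 0, b = 1/2:
a ⇒ b = 0 ⇒ 1/2 = 1
(a ⇒ b) ⇔ a = 1 ⇔ 0 = 0
¬b = ¬1/2 = 1/2
((a ⇒ b) ⇔ a) ⇒ ¬b = 0 ⇒ 1/2 = 1
b ⇒ a = 1/2 ⇒ 0 = 1/2
b ⇒ a = 1/2 ⇒ 0 = 1/2
(b ⇒ a) ⇔ (b ⇒ a) = 1/2 ⇔ 1/2 = 1/2
(((a ⇒ b) ⇔ a) ⇒ ¬b) ⇒ ((b ⇒ a) ⇔ (b ⇒ a)) = 1 ⇒ 1/2 = 1/2
No assignment yields a value below 1/2, so this is the minimum.

1/2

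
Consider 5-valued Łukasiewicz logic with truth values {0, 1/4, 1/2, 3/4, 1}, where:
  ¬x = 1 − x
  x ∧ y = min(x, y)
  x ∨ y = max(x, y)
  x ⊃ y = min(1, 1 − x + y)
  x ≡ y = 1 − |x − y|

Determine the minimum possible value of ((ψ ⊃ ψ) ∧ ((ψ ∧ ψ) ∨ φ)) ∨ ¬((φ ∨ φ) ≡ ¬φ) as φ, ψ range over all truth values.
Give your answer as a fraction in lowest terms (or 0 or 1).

Take φ = 1/4, ψ = 0:
ψ ⊃ ψ = 0 ⊃ 0 = 1
ψ ∧ ψ = 0 ∧ 0 = 0
(ψ ∧ ψ) ∨ φ = 0 ∨ 1/4 = 1/4
(ψ ⊃ ψ) ∧ ((ψ ∧ ψ) ∨ φ) = 1 ∧ 1/4 = 1/4
φ ∨ φ = 1/4 ∨ 1/4 = 1/4
¬φ = ¬1/4 = 3/4
(φ ∨ φ) ≡ ¬φ = 1/4 ≡ 3/4 = 1/2
¬((φ ∨ φ) ≡ ¬φ) = ¬1/2 = 1/2
((ψ ⊃ ψ) ∧ ((ψ ∧ ψ) ∨ φ)) ∨ ¬((φ ∨ φ) ≡ ¬φ) = 1/4 ∨ 1/2 = 1/2
No assignment yields a value below 1/2, so this is the minimum.

1/2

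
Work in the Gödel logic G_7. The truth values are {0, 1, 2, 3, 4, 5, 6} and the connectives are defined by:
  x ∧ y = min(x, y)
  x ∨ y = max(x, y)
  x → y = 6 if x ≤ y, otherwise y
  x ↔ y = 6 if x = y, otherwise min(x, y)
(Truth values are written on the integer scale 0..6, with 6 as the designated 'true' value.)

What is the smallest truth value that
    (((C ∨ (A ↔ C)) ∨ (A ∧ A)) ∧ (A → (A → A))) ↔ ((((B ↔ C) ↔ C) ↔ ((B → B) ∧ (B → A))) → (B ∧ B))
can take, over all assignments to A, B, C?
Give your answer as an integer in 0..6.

1

Take A = 0, B = 0, C = 1:
A ↔ C = 0 ↔ 1 = 0
C ∨ (A ↔ C) = 1 ∨ 0 = 1
A ∧ A = 0 ∧ 0 = 0
(C ∨ (A ↔ C)) ∨ (A ∧ A) = 1 ∨ 0 = 1
A → A = 0 → 0 = 6
A → (A → A) = 0 → 6 = 6
((C ∨ (A ↔ C)) ∨ (A ∧ A)) ∧ (A → (A → A)) = 1 ∧ 6 = 1
B ↔ C = 0 ↔ 1 = 0
(B ↔ C) ↔ C = 0 ↔ 1 = 0
B → B = 0 → 0 = 6
B → A = 0 → 0 = 6
(B → B) ∧ (B → A) = 6 ∧ 6 = 6
((B ↔ C) ↔ C) ↔ ((B → B) ∧ (B → A)) = 0 ↔ 6 = 0
B ∧ B = 0 ∧ 0 = 0
(((B ↔ C) ↔ C) ↔ ((B → B) ∧ (B → A))) → (B ∧ B) = 0 → 0 = 6
(((C ∨ (A ↔ C)) ∨ (A ∧ A)) ∧ (A → (A → A))) ↔ ((((B ↔ C) ↔ C) ↔ ((B → B) ∧ (B → A))) → (B ∧ B)) = 1 ↔ 6 = 1
No assignment yields a value below 1, so this is the minimum.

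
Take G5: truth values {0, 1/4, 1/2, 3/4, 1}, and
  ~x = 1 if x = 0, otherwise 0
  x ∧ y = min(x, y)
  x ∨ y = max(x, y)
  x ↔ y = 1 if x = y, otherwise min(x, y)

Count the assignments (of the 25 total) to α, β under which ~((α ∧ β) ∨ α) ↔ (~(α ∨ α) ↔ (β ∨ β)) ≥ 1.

value 1: 17 assignments (counts)
value 3/4: 1 assignment
value 1/2: 1 assignment
value 1/4: 1 assignment
value 0: 5 assignments
So 17 of the 25 assignments meet the threshold.

17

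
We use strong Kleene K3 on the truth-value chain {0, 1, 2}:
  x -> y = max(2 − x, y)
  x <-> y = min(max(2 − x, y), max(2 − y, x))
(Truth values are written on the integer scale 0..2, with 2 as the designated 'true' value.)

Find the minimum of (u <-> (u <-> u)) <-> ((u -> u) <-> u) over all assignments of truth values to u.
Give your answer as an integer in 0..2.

1

Take u = 1:
u <-> u = 1 <-> 1 = 1
u <-> (u <-> u) = 1 <-> 1 = 1
u -> u = 1 -> 1 = 1
(u -> u) <-> u = 1 <-> 1 = 1
(u <-> (u <-> u)) <-> ((u -> u) <-> u) = 1 <-> 1 = 1
No assignment yields a value below 1, so this is the minimum.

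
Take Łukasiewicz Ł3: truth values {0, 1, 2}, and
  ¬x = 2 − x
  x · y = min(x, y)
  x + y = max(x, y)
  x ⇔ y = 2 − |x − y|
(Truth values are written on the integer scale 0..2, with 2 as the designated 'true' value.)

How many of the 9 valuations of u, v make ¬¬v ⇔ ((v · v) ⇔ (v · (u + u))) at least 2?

u = 0, v = 0 ↦ 0  <
u = 0, v = 1 ↦ 2  ≥
u = 0, v = 2 ↦ 0  <
u = 1, v = 0 ↦ 0  <
u = 1, v = 1 ↦ 1  <
u = 1, v = 2 ↦ 1  <
u = 2, v = 0 ↦ 0  <
u = 2, v = 1 ↦ 1  <
u = 2, v = 2 ↦ 2  ≥
So 2 of the 9 assignments meet the threshold.

2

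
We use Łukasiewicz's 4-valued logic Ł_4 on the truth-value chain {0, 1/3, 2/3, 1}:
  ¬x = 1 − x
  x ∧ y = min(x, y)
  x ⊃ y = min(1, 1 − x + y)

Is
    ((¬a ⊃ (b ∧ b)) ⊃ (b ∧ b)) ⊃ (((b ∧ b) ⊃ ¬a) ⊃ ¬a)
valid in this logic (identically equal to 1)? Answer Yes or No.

a = 0, b = 0 ↦ 1
a = 0, b = 1/3 ↦ 1
a = 0, b = 2/3 ↦ 1
a = 0, b = 1 ↦ 1
a = 1/3, b = 0 ↦ 1
a = 1/3, b = 1/3 ↦ 1
a = 1/3, b = 2/3 ↦ 1
a = 1/3, b = 1 ↦ 1
a = 2/3, b = 0 ↦ 1
a = 2/3, b = 1/3 ↦ 1
a = 2/3, b = 2/3 ↦ 1
a = 2/3, b = 1 ↦ 1
a = 1, b = 0 ↦ 1
a = 1, b = 1/3 ↦ 1
a = 1, b = 2/3 ↦ 1
a = 1, b = 1 ↦ 1
Every assignment gives a value ≥ 1.

Yes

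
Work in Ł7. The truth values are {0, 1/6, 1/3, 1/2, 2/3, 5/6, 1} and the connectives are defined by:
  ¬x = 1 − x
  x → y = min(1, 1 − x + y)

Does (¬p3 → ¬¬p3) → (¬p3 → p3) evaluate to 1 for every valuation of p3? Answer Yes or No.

p3 = 0 ↦ 1
p3 = 1/6 ↦ 1
p3 = 1/3 ↦ 1
p3 = 1/2 ↦ 1
p3 = 2/3 ↦ 1
p3 = 5/6 ↦ 1
p3 = 1 ↦ 1
Every assignment gives a value ≥ 1.

Yes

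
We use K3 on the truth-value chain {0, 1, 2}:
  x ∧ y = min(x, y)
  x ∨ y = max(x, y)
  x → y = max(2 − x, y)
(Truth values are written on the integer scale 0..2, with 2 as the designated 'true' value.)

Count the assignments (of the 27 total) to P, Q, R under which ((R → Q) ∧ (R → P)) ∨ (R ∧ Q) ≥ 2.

13

value 2: 13 assignments (counts)
value 1: 11 assignments
value 0: 3 assignments
So 13 of the 27 assignments meet the threshold.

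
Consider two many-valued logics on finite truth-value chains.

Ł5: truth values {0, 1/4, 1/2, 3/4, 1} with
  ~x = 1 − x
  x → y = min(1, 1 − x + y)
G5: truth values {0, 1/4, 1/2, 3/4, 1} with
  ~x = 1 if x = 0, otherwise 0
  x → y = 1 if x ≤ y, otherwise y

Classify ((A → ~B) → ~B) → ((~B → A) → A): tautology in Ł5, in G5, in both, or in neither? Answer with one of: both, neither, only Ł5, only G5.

In Ł5: every assignment gives 1 — tautology.
In G5: at A = 1/4, B = 1/4 the value is 1/4 — not a tautology.

only Ł5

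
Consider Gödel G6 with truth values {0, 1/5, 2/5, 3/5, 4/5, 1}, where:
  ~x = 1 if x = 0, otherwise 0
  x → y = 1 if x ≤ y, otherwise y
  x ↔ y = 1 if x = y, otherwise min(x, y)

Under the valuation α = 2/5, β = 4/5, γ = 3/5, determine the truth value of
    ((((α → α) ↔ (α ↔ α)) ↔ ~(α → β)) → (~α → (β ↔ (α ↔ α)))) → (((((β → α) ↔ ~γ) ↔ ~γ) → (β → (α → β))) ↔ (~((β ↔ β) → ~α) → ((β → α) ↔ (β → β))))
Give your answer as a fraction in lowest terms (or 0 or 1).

α → α = 2/5 → 2/5 = 1
α ↔ α = 2/5 ↔ 2/5 = 1
(α → α) ↔ (α ↔ α) = 1 ↔ 1 = 1
α → β = 2/5 → 4/5 = 1
~(α → β) = ~1 = 0
((α → α) ↔ (α ↔ α)) ↔ ~(α → β) = 1 ↔ 0 = 0
~α = ~2/5 = 0
α ↔ α = 2/5 ↔ 2/5 = 1
β ↔ (α ↔ α) = 4/5 ↔ 1 = 4/5
~α → (β ↔ (α ↔ α)) = 0 → 4/5 = 1
(((α → α) ↔ (α ↔ α)) ↔ ~(α → β)) → (~α → (β ↔ (α ↔ α))) = 0 → 1 = 1
β → α = 4/5 → 2/5 = 2/5
~γ = ~3/5 = 0
(β → α) ↔ ~γ = 2/5 ↔ 0 = 0
~γ = ~3/5 = 0
((β → α) ↔ ~γ) ↔ ~γ = 0 ↔ 0 = 1
α → β = 2/5 → 4/5 = 1
β → (α → β) = 4/5 → 1 = 1
(((β → α) ↔ ~γ) ↔ ~γ) → (β → (α → β)) = 1 → 1 = 1
β ↔ β = 4/5 ↔ 4/5 = 1
~α = ~2/5 = 0
(β ↔ β) → ~α = 1 → 0 = 0
~((β ↔ β) → ~α) = ~0 = 1
β → α = 4/5 → 2/5 = 2/5
β → β = 4/5 → 4/5 = 1
(β → α) ↔ (β → β) = 2/5 ↔ 1 = 2/5
~((β ↔ β) → ~α) → ((β → α) ↔ (β → β)) = 1 → 2/5 = 2/5
((((β → α) ↔ ~γ) ↔ ~γ) → (β → (α → β))) ↔ (~((β ↔ β) → ~α) → ((β → α) ↔ (β → β))) = 1 ↔ 2/5 = 2/5
((((α → α) ↔ (α ↔ α)) ↔ ~(α → β)) → (~α → (β ↔ (α ↔ α)))) → (((((β → α) ↔ ~γ) ↔ ~γ) → (β → (α → β))) ↔ (~((β ↔ β) → ~α) → ((β → α) ↔ (β → β)))) = 1 → 2/5 = 2/5

2/5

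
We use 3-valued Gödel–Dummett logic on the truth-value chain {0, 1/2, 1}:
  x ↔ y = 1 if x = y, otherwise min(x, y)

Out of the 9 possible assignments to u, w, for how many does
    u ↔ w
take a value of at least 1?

u = 0, w = 0 ↦ 1  ≥
u = 0, w = 1/2 ↦ 0  <
u = 0, w = 1 ↦ 0  <
u = 1/2, w = 0 ↦ 0  <
u = 1/2, w = 1/2 ↦ 1  ≥
u = 1/2, w = 1 ↦ 1/2  <
u = 1, w = 0 ↦ 0  <
u = 1, w = 1/2 ↦ 1/2  <
u = 1, w = 1 ↦ 1  ≥
So 3 of the 9 assignments meet the threshold.

3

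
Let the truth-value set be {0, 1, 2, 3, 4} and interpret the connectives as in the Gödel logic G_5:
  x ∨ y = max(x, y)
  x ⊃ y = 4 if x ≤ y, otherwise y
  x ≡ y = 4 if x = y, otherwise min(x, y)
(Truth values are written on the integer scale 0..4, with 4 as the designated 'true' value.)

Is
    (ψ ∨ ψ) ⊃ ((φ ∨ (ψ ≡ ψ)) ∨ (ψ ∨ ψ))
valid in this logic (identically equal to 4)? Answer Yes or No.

Yes

At φ = 2, ψ = 3, for instance:
ψ ∨ ψ = 3 ∨ 3 = 3
ψ ≡ ψ = 3 ≡ 3 = 4
φ ∨ (ψ ≡ ψ) = 2 ∨ 4 = 4
(φ ∨ (ψ ≡ ψ)) ∨ (ψ ∨ ψ) = 4 ∨ 3 = 4
(ψ ∨ ψ) ⊃ ((φ ∨ (ψ ≡ ψ)) ∨ (ψ ∨ ψ)) = 3 ⊃ 4 = 4
and checking the remaining 24 assignments likewise gives ≥ 4 in every case.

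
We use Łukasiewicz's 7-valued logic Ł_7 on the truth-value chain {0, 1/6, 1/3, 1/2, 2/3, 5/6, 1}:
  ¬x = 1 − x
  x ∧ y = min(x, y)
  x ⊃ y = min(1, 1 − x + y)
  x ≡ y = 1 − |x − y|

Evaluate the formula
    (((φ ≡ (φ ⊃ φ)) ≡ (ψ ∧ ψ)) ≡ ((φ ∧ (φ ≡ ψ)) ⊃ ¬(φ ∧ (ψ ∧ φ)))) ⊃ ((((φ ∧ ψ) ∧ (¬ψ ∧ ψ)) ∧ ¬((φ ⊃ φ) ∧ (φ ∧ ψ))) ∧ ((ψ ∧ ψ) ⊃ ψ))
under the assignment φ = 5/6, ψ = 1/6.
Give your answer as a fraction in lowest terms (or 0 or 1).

φ ⊃ φ = 5/6 ⊃ 5/6 = 1
φ ≡ (φ ⊃ φ) = 5/6 ≡ 1 = 5/6
ψ ∧ ψ = 1/6 ∧ 1/6 = 1/6
(φ ≡ (φ ⊃ φ)) ≡ (ψ ∧ ψ) = 5/6 ≡ 1/6 = 1/3
φ ≡ ψ = 5/6 ≡ 1/6 = 1/3
φ ∧ (φ ≡ ψ) = 5/6 ∧ 1/3 = 1/3
ψ ∧ φ = 1/6 ∧ 5/6 = 1/6
φ ∧ (ψ ∧ φ) = 5/6 ∧ 1/6 = 1/6
¬(φ ∧ (ψ ∧ φ)) = ¬1/6 = 5/6
(φ ∧ (φ ≡ ψ)) ⊃ ¬(φ ∧ (ψ ∧ φ)) = 1/3 ⊃ 5/6 = 1
((φ ≡ (φ ⊃ φ)) ≡ (ψ ∧ ψ)) ≡ ((φ ∧ (φ ≡ ψ)) ⊃ ¬(φ ∧ (ψ ∧ φ))) = 1/3 ≡ 1 = 1/3
φ ∧ ψ = 5/6 ∧ 1/6 = 1/6
¬ψ = ¬1/6 = 5/6
¬ψ ∧ ψ = 5/6 ∧ 1/6 = 1/6
(φ ∧ ψ) ∧ (¬ψ ∧ ψ) = 1/6 ∧ 1/6 = 1/6
φ ⊃ φ = 5/6 ⊃ 5/6 = 1
φ ∧ ψ = 5/6 ∧ 1/6 = 1/6
(φ ⊃ φ) ∧ (φ ∧ ψ) = 1 ∧ 1/6 = 1/6
¬((φ ⊃ φ) ∧ (φ ∧ ψ)) = ¬1/6 = 5/6
((φ ∧ ψ) ∧ (¬ψ ∧ ψ)) ∧ ¬((φ ⊃ φ) ∧ (φ ∧ ψ)) = 1/6 ∧ 5/6 = 1/6
ψ ∧ ψ = 1/6 ∧ 1/6 = 1/6
(ψ ∧ ψ) ⊃ ψ = 1/6 ⊃ 1/6 = 1
(((φ ∧ ψ) ∧ (¬ψ ∧ ψ)) ∧ ¬((φ ⊃ φ) ∧ (φ ∧ ψ))) ∧ ((ψ ∧ ψ) ⊃ ψ) = 1/6 ∧ 1 = 1/6
(((φ ≡ (φ ⊃ φ)) ≡ (ψ ∧ ψ)) ≡ ((φ ∧ (φ ≡ ψ)) ⊃ ¬(φ ∧ (ψ ∧ φ)))) ⊃ ((((φ ∧ ψ) ∧ (¬ψ ∧ ψ)) ∧ ¬((φ ⊃ φ) ∧ (φ ∧ ψ))) ∧ ((ψ ∧ ψ) ⊃ ψ)) = 1/3 ⊃ 1/6 = 5/6

5/6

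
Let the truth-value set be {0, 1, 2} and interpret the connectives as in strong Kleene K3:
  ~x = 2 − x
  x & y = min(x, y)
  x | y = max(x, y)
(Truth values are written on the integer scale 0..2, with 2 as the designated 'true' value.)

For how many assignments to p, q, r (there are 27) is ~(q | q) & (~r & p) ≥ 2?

1

value 2: 1 assignment (counts)
value 1: 7 assignments
value 0: 19 assignments
So 1 of the 27 assignments meets the threshold.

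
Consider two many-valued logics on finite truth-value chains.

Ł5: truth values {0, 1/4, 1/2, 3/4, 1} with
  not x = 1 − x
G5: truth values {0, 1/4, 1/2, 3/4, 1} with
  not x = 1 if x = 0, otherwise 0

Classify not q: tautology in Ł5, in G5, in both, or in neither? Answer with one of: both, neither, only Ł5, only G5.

neither

In Ł5: at q = 1/4 the value is 3/4 — not a tautology.
In G5: at q = 1/4 the value is 0 — not a tautology.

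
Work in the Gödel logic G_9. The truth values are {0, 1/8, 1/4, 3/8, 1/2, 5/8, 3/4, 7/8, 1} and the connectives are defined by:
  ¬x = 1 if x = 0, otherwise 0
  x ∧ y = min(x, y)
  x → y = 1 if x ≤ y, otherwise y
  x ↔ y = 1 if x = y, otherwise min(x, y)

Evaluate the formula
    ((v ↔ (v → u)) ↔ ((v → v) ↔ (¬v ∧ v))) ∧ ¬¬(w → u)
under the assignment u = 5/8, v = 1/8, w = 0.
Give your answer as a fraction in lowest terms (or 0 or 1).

v → u = 1/8 → 5/8 = 1
v ↔ (v → u) = 1/8 ↔ 1 = 1/8
v → v = 1/8 → 1/8 = 1
¬v = ¬1/8 = 0
¬v ∧ v = 0 ∧ 1/8 = 0
(v → v) ↔ (¬v ∧ v) = 1 ↔ 0 = 0
(v ↔ (v → u)) ↔ ((v → v) ↔ (¬v ∧ v)) = 1/8 ↔ 0 = 0
w → u = 0 → 5/8 = 1
¬(w → u) = ¬1 = 0
¬¬(w → u) = ¬0 = 1
((v ↔ (v → u)) ↔ ((v → v) ↔ (¬v ∧ v))) ∧ ¬¬(w → u) = 0 ∧ 1 = 0

0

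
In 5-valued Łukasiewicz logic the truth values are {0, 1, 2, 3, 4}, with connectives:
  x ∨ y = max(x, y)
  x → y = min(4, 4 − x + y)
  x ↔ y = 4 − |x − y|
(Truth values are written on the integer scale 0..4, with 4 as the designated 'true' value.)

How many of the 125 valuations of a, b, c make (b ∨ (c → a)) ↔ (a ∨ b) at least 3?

value 4: 71 assignments (counts)
value 3: 31 assignments (counts)
value 2: 16 assignments
value 1: 6 assignments
value 0: 1 assignment
So 102 of the 125 assignments meet the threshold.

102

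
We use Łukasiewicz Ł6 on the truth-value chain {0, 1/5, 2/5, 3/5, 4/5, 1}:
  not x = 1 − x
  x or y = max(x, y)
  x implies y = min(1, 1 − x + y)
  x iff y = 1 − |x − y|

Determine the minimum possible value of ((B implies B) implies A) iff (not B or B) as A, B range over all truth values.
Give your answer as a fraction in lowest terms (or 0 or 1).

0

Take A = 0, B = 0:
B implies B = 0 implies 0 = 1
(B implies B) implies A = 1 implies 0 = 0
not B = not 0 = 1
not B or B = 1 or 0 = 1
((B implies B) implies A) iff (not B or B) = 0 iff 1 = 0
No assignment yields a value below 0, so this is the minimum.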